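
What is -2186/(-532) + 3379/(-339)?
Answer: -528287/90174 ≈ -5.8585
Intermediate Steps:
-2186/(-532) + 3379/(-339) = -2186*(-1/532) + 3379*(-1/339) = 1093/266 - 3379/339 = -528287/90174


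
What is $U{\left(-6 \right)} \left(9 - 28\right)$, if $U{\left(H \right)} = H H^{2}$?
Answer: $4104$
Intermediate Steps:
$U{\left(H \right)} = H^{3}$
$U{\left(-6 \right)} \left(9 - 28\right) = \left(-6\right)^{3} \left(9 - 28\right) = \left(-216\right) \left(-19\right) = 4104$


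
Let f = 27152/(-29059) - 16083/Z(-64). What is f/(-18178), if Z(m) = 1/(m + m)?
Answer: -29910763832/264117251 ≈ -113.25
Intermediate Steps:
Z(m) = 1/(2*m)
f = 59821527664/29059 (f = 27152/(-29059) - 16083/((½)/(-64)) = 27152*(-1/29059) - 16083/((½)*(-1/64)) = -27152/29059 - 16083/(-1/128) = -27152/29059 - 16083*(-128) = -27152/29059 + 2058624 = 59821527664/29059 ≈ 2.0586e+6)
f/(-18178) = (59821527664/29059)/(-18178) = (59821527664/29059)*(-1/18178) = -29910763832/264117251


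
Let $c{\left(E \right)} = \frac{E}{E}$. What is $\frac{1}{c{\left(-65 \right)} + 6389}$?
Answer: $\frac{1}{6390} \approx 0.00015649$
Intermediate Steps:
$c{\left(E \right)} = 1$
$\frac{1}{c{\left(-65 \right)} + 6389} = \frac{1}{1 + 6389} = \frac{1}{6390}$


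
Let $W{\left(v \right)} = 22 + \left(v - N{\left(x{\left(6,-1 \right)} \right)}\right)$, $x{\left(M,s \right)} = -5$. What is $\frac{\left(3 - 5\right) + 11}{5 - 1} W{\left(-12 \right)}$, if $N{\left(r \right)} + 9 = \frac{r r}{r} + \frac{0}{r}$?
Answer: $54$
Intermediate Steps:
$N{\left(r \right)} = -9 + r$ ($N{\left(r \right)} = -9 + \left(\frac{r r}{r} + \frac{0}{r}\right) = -9 + \left(\frac{r^{2}}{r} + 0\right) = -9 + \left(r + 0\right) = -9 + r$)
$W{\left(v \right)} = 36 + v$ ($W{\left(v \right)} = 22 + \left(v - \left(-9 - 5\right)\right) = 22 + \left(v - -14\right) = 22 + \left(v + 14\right) = 22 + \left(14 + v\right) = 36 + v$)
$\frac{\left(3 - 5\right) + 11}{5 - 1} W{\left(-12 \right)} = \frac{\left(3 - 5\right) + 11}{5 - 1} \left(36 - 12\right) = \frac{\left(3 - 5\right) + 11}{4} \cdot 24 = \left(-2 + 11\right) \frac{1}{4} \cdot 24 = 9 \cdot \frac{1}{4} \cdot 24 = \frac{9}{4} \cdot 24 = 54$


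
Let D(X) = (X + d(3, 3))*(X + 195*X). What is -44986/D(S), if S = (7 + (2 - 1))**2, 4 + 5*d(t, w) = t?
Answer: -112465/2000768 ≈ -0.056211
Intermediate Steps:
d(t, w) = -4/5 + t/5
S = 64 (S = (7 + 1)**2 = 8**2 = 64)
D(X) = 196*X*(-1/5 + X) (D(X) = (X + (-4/5 + (1/5)*3))*(X + 195*X) = (X + (-4/5 + 3/5))*(196*X) = (X - 1/5)*(196*X) = (-1/5 + X)*(196*X) = 196*X*(-1/5 + X))
-44986/D(S) = -44986*5/(12544*(-1 + 5*64)) = -44986*5/(12544*(-1 + 320)) = -44986/((196/5)*64*319) = -44986/4001536/5 = -44986*5/4001536 = -112465/2000768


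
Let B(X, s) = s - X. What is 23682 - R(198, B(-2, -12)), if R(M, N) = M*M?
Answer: -15522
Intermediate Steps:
R(M, N) = M**2
23682 - R(198, B(-2, -12)) = 23682 - 1*198**2 = 23682 - 1*39204 = 23682 - 39204 = -15522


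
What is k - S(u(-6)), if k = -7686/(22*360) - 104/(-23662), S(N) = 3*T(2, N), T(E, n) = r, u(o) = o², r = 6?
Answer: -98730477/5205640 ≈ -18.966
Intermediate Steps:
T(E, n) = 6
S(N) = 18 (S(N) = 3*6 = 18)
k = -5028957/5205640 (k = -7686/7920 - 104*(-1/23662) = -7686*1/7920 + 52/11831 = -427/440 + 52/11831 = -5028957/5205640 ≈ -0.96606)
k - S(u(-6)) = -5028957/5205640 - 1*18 = -5028957/5205640 - 18 = -98730477/5205640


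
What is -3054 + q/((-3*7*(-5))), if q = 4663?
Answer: -316007/105 ≈ -3009.6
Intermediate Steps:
-3054 + q/((-3*7*(-5))) = -3054 + 4663/((-3*7*(-5))) = -3054 + 4663/((-21*(-5))) = -3054 + 4663/105 = -316007/105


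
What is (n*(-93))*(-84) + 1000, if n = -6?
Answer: -45872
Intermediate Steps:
(n*(-93))*(-84) + 1000 = -6*(-93)*(-84) + 1000 = 558*(-84) + 1000 = -46872 + 1000 = -45872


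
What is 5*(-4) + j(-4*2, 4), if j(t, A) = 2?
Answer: -18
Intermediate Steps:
5*(-4) + j(-4*2, 4) = 5*(-4) + 2 = -20 + 2 = -18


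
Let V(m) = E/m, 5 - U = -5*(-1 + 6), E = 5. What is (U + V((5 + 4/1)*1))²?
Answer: 75625/81 ≈ 933.64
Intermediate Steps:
U = 30 (U = 5 - (-5)*(-1 + 6) = 5 - (-5)*5 = 5 - 1*(-25) = 5 + 25 = 30)
V(m) = 5/m
(U + V((5 + 4/1)*1))² = (30 + 5/(((5 + 4/1)*1)))² = (30 + 5/(((5 + 4*1)*1)))² = (30 + 5/(((5 + 4)*1)))² = (30 + 5/((9*1)))² = (30 + 5/9)² = (275/9)² = 75625/81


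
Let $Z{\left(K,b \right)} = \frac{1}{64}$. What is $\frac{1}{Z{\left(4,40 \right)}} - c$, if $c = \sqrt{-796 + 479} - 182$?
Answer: $246 - i \sqrt{317} \approx 246.0 - 17.805 i$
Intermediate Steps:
$Z{\left(K,b \right)} = \frac{1}{64}$
$c = -182 + i \sqrt{317}$ ($c = \sqrt{-317} - 182 = i \sqrt{317} - 182 = -182 + i \sqrt{317} \approx -182.0 + 17.805 i$)
$\frac{1}{Z{\left(4,40 \right)}} - c = \frac{1}{\frac{1}{64}} - \left(-182 + i \sqrt{317}\right) = 64 + \left(182 - i \sqrt{317}\right) = 246 - i \sqrt{317}$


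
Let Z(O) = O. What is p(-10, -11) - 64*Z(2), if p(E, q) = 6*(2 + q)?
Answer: -182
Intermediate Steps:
p(E, q) = 12 + 6*q
p(-10, -11) - 64*Z(2) = (12 + 6*(-11)) - 64*2 = (12 - 66) - 128 = -54 - 128 = -182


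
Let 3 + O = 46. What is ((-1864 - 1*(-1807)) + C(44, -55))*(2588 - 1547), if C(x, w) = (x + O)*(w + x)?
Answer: -1055574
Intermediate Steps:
O = 43 (O = -3 + 46 = 43)
C(x, w) = (43 + x)*(w + x) (C(x, w) = (x + 43)*(w + x) = (43 + x)*(w + x))
((-1864 - 1*(-1807)) + C(44, -55))*(2588 - 1547) = ((-1864 - 1*(-1807)) + (44² + 43*(-55) + 43*44 - 55*44))*(2588 - 1547) = ((-1864 + 1807) + (1936 - 2365 + 1892 - 2420))*1041 = (-57 - 957)*1041 = -1014*1041 = -1055574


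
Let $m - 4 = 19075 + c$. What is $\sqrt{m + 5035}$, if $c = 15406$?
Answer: $4 \sqrt{2470} \approx 198.8$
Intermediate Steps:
$m = 34485$ ($m = 4 + \left(19075 + 15406\right) = 4 + 34481 = 34485$)
$\sqrt{m + 5035} = \sqrt{34485 + 5035} = \sqrt{39520} = 4 \sqrt{2470}$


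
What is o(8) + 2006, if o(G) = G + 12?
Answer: 2026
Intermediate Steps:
o(G) = 12 + G
o(8) + 2006 = (12 + 8) + 2006 = 20 + 2006 = 2026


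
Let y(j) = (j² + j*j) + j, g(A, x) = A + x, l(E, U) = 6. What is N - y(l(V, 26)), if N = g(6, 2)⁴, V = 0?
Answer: 4018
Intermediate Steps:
y(j) = j + 2*j² (y(j) = (j² + j²) + j = 2*j² + j = j + 2*j²)
N = 4096 (N = (6 + 2)⁴ = 8⁴ = 4096)
N - y(l(V, 26)) = 4096 - 6*(1 + 2*6) = 4096 - 6*(1 + 12) = 4096 - 6*13 = 4096 - 1*78 = 4096 - 78 = 4018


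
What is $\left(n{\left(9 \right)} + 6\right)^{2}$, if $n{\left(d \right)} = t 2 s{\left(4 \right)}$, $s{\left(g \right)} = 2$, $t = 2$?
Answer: $196$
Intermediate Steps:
$n{\left(d \right)} = 8$ ($n{\left(d \right)} = 2 \cdot 2 \cdot 2 = 4 \cdot 2 = 8$)
$\left(n{\left(9 \right)} + 6\right)^{2} = \left(8 + 6\right)^{2} = 14^{2} = 196$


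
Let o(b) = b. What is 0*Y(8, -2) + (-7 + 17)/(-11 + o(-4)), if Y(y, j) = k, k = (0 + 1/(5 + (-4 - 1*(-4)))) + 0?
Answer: -⅔ ≈ -0.66667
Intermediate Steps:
k = ⅕ (k = (0 + 1/(5 + (-4 + 4))) + 0 = (0 + 1/(5 + 0)) + 0 = (0 + 1/5) + 0 = (0 + ⅕) + 0 = ⅕ + 0 = ⅕ ≈ 0.20000)
Y(y, j) = ⅕
0*Y(8, -2) + (-7 + 17)/(-11 + o(-4)) = 0*(⅕) + (-7 + 17)/(-11 - 4) = 0 + 10/(-15) = 0 + 10*(-1/15) = 0 - ⅔ = -⅔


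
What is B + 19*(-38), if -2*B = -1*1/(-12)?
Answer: -17329/24 ≈ -722.04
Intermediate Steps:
B = -1/24 (B = -(-1*1)/(2*(-12)) = -(-1)*(-1)/(2*12) = -1/2*1/12 = -1/24 ≈ -0.041667)
B + 19*(-38) = -1/24 + 19*(-38) = -1/24 - 722 = -17329/24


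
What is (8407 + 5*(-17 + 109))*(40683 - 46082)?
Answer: -47872933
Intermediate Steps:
(8407 + 5*(-17 + 109))*(40683 - 46082) = (8407 + 5*92)*(-5399) = (8407 + 460)*(-5399) = 8867*(-5399) = -47872933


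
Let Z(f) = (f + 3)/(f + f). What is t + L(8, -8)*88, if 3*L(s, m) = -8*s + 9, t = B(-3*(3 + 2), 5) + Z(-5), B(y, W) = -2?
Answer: -24227/15 ≈ -1615.1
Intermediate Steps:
Z(f) = (3 + f)/(2*f) (Z(f) = (3 + f)/((2*f)) = (3 + f)*(1/(2*f)) = (3 + f)/(2*f))
t = -9/5 (t = -2 + (½)*(3 - 5)/(-5) = -2 + (½)*(-⅕)*(-2) = -2 + ⅕ = -9/5 ≈ -1.8000)
L(s, m) = 3 - 8*s/3 (L(s, m) = (-8*s + 9)/3 = (9 - 8*s)/3 = 3 - 8*s/3)
t + L(8, -8)*88 = -9/5 + (3 - 8/3*8)*88 = -9/5 + (3 - 64/3)*88 = -9/5 - 55/3*88 = -9/5 - 4840/3 = -24227/15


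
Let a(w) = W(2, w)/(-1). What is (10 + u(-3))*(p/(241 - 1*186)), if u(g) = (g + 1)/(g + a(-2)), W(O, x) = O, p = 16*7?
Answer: 5824/275 ≈ 21.178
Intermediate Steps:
p = 112
a(w) = -2 (a(w) = 2/(-1) = 2*(-1) = -2)
u(g) = (1 + g)/(-2 + g) (u(g) = (g + 1)/(g - 2) = (1 + g)/(-2 + g))
(10 + u(-3))*(p/(241 - 1*186)) = (10 + (1 - 3)/(-2 - 3))*(112/(241 - 1*186)) = (10 - 2/(-5))*(112/(241 - 186)) = (10 - ⅕*(-2))*(112/55) = (10 + ⅖)*(112*(1/55)) = (52/5)*(112/55) = 5824/275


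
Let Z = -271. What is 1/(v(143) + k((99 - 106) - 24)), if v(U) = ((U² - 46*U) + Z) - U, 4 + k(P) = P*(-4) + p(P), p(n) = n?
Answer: 1/13546 ≈ 7.3823e-5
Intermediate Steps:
k(P) = -4 - 3*P (k(P) = -4 + (P*(-4) + P) = -4 + (-4*P + P) = -4 - 3*P)
v(U) = -271 + U² - 47*U (v(U) = ((U² - 46*U) - 271) - U = (-271 + U² - 46*U) - U = -271 + U² - 47*U)
1/(v(143) + k((99 - 106) - 24)) = 1/((-271 + 143² - 47*143) + (-4 - 3*((99 - 106) - 24))) = 1/((-271 + 20449 - 6721) + (-4 - 3*(-7 - 24))) = 1/(13457 + (-4 - 3*(-31))) = 1/(13457 + (-4 + 93)) = 1/(13457 + 89) = 1/13546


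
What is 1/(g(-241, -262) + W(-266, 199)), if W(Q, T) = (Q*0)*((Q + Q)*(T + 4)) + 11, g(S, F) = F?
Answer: -1/251 ≈ -0.0039841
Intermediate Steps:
W(Q, T) = 11 (W(Q, T) = 0*((2*Q)*(4 + T)) + 11 = 0*(2*Q*(4 + T)) + 11 = 0 + 11 = 11)
1/(g(-241, -262) + W(-266, 199)) = 1/(-262 + 11) = 1/(-251) = -1/251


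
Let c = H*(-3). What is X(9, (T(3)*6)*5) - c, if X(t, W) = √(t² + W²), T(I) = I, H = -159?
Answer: -477 + 9*√101 ≈ -386.55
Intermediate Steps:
X(t, W) = √(W² + t²)
c = 477 (c = -159*(-3) = 477)
X(9, (T(3)*6)*5) - c = √(((3*6)*5)² + 9²) - 1*477 = √((18*5)² + 81) - 477 = √(90² + 81) - 477 = √(8100 + 81) - 477 = √8181 - 477 = 9*√101 - 477 = -477 + 9*√101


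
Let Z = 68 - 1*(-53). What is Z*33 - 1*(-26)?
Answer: 4019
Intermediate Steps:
Z = 121 (Z = 68 + 53 = 121)
Z*33 - 1*(-26) = 121*33 - 1*(-26) = 3993 + 26 = 4019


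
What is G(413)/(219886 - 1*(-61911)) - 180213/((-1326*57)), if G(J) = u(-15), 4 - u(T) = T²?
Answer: 16922259713/7099593618 ≈ 2.3836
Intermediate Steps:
u(T) = 4 - T²
G(J) = -221 (G(J) = 4 - 1*(-15)² = 4 - 1*225 = 4 - 225 = -221)
G(413)/(219886 - 1*(-61911)) - 180213/((-1326*57)) = -221/(219886 - 1*(-61911)) - 180213/((-1326*57)) = -221/(219886 + 61911) - 180213/(-75582) = -221/281797 - 180213*(-1/75582) = -221*1/281797 + 60071/25194 = -221/281797 + 60071/25194 = 16922259713/7099593618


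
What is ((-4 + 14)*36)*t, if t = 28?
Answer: 10080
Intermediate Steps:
((-4 + 14)*36)*t = ((-4 + 14)*36)*28 = (10*36)*28 = 360*28 = 10080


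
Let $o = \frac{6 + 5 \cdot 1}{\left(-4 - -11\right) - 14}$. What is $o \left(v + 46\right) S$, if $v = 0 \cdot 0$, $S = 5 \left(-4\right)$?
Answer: $\frac{10120}{7} \approx 1445.7$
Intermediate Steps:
$S = -20$
$v = 0$
$o = - \frac{11}{7}$ ($o = \frac{6 + 5}{\left(-4 + 11\right) - 14} = \frac{11}{7 - 14} = \frac{11}{-7} = 11 \left(- \frac{1}{7}\right) = - \frac{11}{7} \approx -1.5714$)
$o \left(v + 46\right) S = - \frac{11 \left(0 + 46\right)}{7} \left(-20\right) = \left(- \frac{11}{7}\right) 46 \left(-20\right) = \left(- \frac{506}{7}\right) \left(-20\right) = \frac{10120}{7}$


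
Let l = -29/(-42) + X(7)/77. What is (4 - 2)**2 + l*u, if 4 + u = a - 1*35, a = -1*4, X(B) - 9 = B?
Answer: -15997/462 ≈ -34.626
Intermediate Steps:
X(B) = 9 + B
a = -4
l = 415/462 (l = -29/(-42) + (9 + 7)/77 = -29*(-1/42) + 16*(1/77) = 29/42 + 16/77 = 415/462 ≈ 0.89827)
u = -43 (u = -4 + (-4 - 1*35) = -4 + (-4 - 35) = -4 - 39 = -43)
(4 - 2)**2 + l*u = (4 - 2)**2 + (415/462)*(-43) = 2**2 - 17845/462 = 4 - 17845/462 = -15997/462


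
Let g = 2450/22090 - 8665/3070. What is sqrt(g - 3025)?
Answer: I*sqrt(2521430245038)/28858 ≈ 55.025*I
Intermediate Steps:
g = -3677767/1356326 (g = 2450*(1/22090) - 8665*1/3070 = 245/2209 - 1733/614 = -3677767/1356326 ≈ -2.7116)
sqrt(g - 3025) = sqrt(-3677767/1356326 - 3025) = sqrt(-4106563917/1356326) = I*sqrt(2521430245038)/28858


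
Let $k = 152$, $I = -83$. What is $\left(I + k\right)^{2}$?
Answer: $4761$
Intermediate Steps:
$\left(I + k\right)^{2} = \left(-83 + 152\right)^{2} = 69^{2} = 4761$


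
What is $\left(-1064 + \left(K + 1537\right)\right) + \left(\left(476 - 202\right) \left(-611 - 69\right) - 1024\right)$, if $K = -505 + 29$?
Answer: $-187347$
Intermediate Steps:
$K = -476$
$\left(-1064 + \left(K + 1537\right)\right) + \left(\left(476 - 202\right) \left(-611 - 69\right) - 1024\right) = \left(-1064 + \left(-476 + 1537\right)\right) + \left(\left(476 - 202\right) \left(-611 - 69\right) - 1024\right) = \left(-1064 + 1061\right) + \left(274 \left(-680\right) - 1024\right) = -3 - 187344 = -187347$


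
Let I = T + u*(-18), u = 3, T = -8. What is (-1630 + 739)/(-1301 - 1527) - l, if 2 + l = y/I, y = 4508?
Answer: 6577269/87668 ≈ 75.025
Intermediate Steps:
I = -62 (I = -8 + 3*(-18) = -8 - 54 = -62)
l = -2316/31 (l = -2 + 4508/(-62) = -2 + 4508*(-1/62) = -2 - 2254/31 = -2316/31 ≈ -74.710)
(-1630 + 739)/(-1301 - 1527) - l = (-1630 + 739)/(-1301 - 1527) - 1*(-2316/31) = -891/(-2828) + 2316/31 = -891*(-1/2828) + 2316/31 = 891/2828 + 2316/31 = 6577269/87668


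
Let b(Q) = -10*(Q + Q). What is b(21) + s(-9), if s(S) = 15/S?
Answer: -1265/3 ≈ -421.67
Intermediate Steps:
b(Q) = -20*Q
b(21) + s(-9) = -20*21 + 15/(-9) = -420 + 15*(-⅑) = -420 - 5/3 = -1265/3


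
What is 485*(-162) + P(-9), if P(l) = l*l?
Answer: -78489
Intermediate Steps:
P(l) = l²
485*(-162) + P(-9) = 485*(-162) + (-9)² = -78570 + 81 = -78489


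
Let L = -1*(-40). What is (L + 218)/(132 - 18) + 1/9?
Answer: 406/171 ≈ 2.3743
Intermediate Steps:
L = 40
(L + 218)/(132 - 18) + 1/9 = (40 + 218)/(132 - 18) + 1/9 = 258/114 + 1/9 = 258*(1/114) + 1/9 = 43/19 + 1/9 = 406/171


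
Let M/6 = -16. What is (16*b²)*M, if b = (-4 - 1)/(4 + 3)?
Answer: -38400/49 ≈ -783.67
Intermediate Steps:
M = -96 (M = 6*(-16) = -96)
b = -5/7 ≈ -0.71429
(16*b²)*M = (16*(-5/7)²)*(-96) = (16*(25/49))*(-96) = (400/49)*(-96) = -38400/49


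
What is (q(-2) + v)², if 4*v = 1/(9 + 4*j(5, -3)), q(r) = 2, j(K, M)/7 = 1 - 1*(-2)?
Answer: 555025/138384 ≈ 4.0108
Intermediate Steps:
j(K, M) = 21 (j(K, M) = 7*(1 - 1*(-2)) = 7*(1 + 2) = 7*3 = 21)
v = 1/372 (v = 1/(4*(9 + 4*21)) = 1/(4*(9 + 84)) = (¼)/93 = (¼)*(1/93) = 1/372 ≈ 0.0026882)
(q(-2) + v)² = (2 + 1/372)² = (745/372)² = 555025/138384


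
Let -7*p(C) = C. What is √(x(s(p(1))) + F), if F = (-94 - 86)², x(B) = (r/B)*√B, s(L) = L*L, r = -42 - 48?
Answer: 3*√3530 ≈ 178.24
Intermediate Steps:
r = -90
p(C) = -C/7
s(L) = L²
x(B) = -90/√B (x(B) = (-90/B)*√B = -90/√B)
F = 32400 (F = (-180)² = 32400)
√(x(s(p(1))) + F) = √(-90/√((-⅐*1)²) + 32400) = √(-90/√((-⅐)²) + 32400) = √(-90/49^(-½) + 32400) = √(-90*7 + 32400) = √(-630 + 32400) = √31770 = 3*√3530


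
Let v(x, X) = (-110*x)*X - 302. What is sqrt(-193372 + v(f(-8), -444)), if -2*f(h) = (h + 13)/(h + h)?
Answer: I*sqrt(744171)/2 ≈ 431.33*I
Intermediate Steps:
f(h) = -(13 + h)/(4*h) (f(h) = -(h + 13)/(2*(h + h)) = -(13 + h)/(2*(2*h)) = -(13 + h)*1/(2*h)/2 = -(13 + h)/(4*h))
v(x, X) = -302 - 110*X*x (v(x, X) = -110*X*x - 302 = -302 - 110*X*x)
sqrt(-193372 + v(f(-8), -444)) = sqrt(-193372 + (-302 - 110*(-444)*(1/4)*(-13 - 1*(-8))/(-8))) = sqrt(-193372 + (-302 - 110*(-444)*(1/4)*(-1/8)*(-13 + 8))) = sqrt(-193372 + (-302 - 110*(-444)*(1/4)*(-1/8)*(-5))) = sqrt(-193372 + (-302 - 110*(-444)*5/32)) = sqrt(-193372 + (-302 + 30525/4)) = sqrt(-193372 + 29317/4) = sqrt(-744171/4) = I*sqrt(744171)/2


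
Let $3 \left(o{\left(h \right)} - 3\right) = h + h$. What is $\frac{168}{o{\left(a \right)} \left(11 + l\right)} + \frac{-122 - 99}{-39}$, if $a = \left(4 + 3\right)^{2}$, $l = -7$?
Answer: $\frac{2197}{321} \approx 6.8442$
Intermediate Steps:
$a = 49$ ($a = 7^{2} = 49$)
$o{\left(h \right)} = 3 + \frac{2 h}{3}$ ($o{\left(h \right)} = 3 + \frac{h + h}{3} = 3 + \frac{2 h}{3}$)
$\frac{168}{o{\left(a \right)} \left(11 + l\right)} + \frac{-122 - 99}{-39} = \frac{168}{\left(3 + \frac{2}{3} \cdot 49\right) \left(11 - 7\right)} + \frac{-122 - 99}{-39} = \frac{168}{\left(3 + \frac{98}{3}\right) 4} + \left(-122 - 99\right) \left(- \frac{1}{39}\right) = \frac{168}{\frac{107}{3} \cdot 4} - - \frac{17}{3} = \frac{168}{\frac{428}{3}} + \frac{17}{3} = 168 \cdot \frac{3}{428} + \frac{17}{3} = \frac{126}{107} + \frac{17}{3} = \frac{2197}{321}$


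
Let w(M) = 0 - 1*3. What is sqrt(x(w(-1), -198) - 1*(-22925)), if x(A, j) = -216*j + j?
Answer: sqrt(65495) ≈ 255.92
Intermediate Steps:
w(M) = -3 (w(M) = 0 - 3 = -3)
x(A, j) = -215*j
sqrt(x(w(-1), -198) - 1*(-22925)) = sqrt(-215*(-198) - 1*(-22925)) = sqrt(42570 + 22925) = sqrt(65495)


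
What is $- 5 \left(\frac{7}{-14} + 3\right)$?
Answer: $- \frac{25}{2} \approx -12.5$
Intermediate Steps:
$- 5 \left(\frac{7}{-14} + 3\right) = - 5 \left(7 \left(- \frac{1}{14}\right) + 3\right) = - 5 \left(- \frac{1}{2} + 3\right) = \left(-5\right) \frac{5}{2} = - \frac{25}{2}$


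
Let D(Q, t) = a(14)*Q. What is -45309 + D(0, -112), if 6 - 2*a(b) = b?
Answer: -45309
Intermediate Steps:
a(b) = 3 - b/2
D(Q, t) = -4*Q (D(Q, t) = (3 - ½*14)*Q = (3 - 7)*Q = -4*Q)
-45309 + D(0, -112) = -45309 - 4*0 = -45309 + 0 = -45309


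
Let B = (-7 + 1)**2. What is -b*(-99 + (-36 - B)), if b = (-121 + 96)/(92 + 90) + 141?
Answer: 4383927/182 ≈ 24088.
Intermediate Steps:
B = 36 (B = (-6)**2 = 36)
b = 25637/182 (b = -25/182 + 141 = 25637/182 ≈ 140.86)
-b*(-99 + (-36 - B)) = -25637*(-99 + (-36 - 1*36))/182 = -25637*(-99 + (-36 - 36))/182 = -25637*(-99 - 72)/182 = -25637*(-171)/182 = -1*(-4383927/182) = 4383927/182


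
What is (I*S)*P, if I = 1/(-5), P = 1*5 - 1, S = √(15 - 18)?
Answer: -4*I*√3/5 ≈ -1.3856*I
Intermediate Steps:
S = I*√3 (S = √(-3) = I*√3 ≈ 1.732*I)
P = 4 (P = 5 - 1 = 4)
I = -⅕ ≈ -0.20000
(I*S)*P = -I*√3/5*4 = -4*I*√3/5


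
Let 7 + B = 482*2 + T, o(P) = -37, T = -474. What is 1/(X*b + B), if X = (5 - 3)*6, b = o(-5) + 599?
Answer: 1/7227 ≈ 0.00013837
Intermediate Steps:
b = 562 (b = -37 + 599 = 562)
X = 12 (X = 2*6 = 12)
B = 483 (B = -7 + (482*2 - 474) = -7 + (964 - 474) = -7 + 490 = 483)
1/(X*b + B) = 1/(12*562 + 483) = 1/(6744 + 483) = 1/7227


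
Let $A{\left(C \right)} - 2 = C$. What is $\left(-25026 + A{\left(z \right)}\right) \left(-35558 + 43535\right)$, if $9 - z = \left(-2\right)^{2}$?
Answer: $-199576563$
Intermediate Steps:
$z = 5$ ($z = 9 - \left(-2\right)^{2} = 9 - 4 = 5$)
$A{\left(C \right)} = 2 + C$
$\left(-25026 + A{\left(z \right)}\right) \left(-35558 + 43535\right) = \left(-25026 + \left(2 + 5\right)\right) \left(-35558 + 43535\right) = \left(-25026 + 7\right) 7977 = \left(-25019\right) 7977 = -199576563$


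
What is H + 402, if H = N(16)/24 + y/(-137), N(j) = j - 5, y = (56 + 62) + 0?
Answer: 1320451/3288 ≈ 401.60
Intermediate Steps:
y = 118 (y = 118 + 0 = 118)
N(j) = -5 + j
H = -1325/3288 (H = (-5 + 16)/24 + 118/(-137) = 11*(1/24) + 118*(-1/137) = 11/24 - 118/137 = -1325/3288 ≈ -0.40298)
H + 402 = -1325/3288 + 402 = 1320451/3288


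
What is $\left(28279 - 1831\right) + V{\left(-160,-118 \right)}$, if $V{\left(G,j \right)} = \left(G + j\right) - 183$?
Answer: $25987$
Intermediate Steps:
$V{\left(G,j \right)} = -183 + G + j$
$\left(28279 - 1831\right) + V{\left(-160,-118 \right)} = \left(28279 - 1831\right) - 461 = 26448 - 461 = 25987$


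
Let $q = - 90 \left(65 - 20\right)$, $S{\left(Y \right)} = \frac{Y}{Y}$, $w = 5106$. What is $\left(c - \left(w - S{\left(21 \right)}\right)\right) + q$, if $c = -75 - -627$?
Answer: $-8603$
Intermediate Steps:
$S{\left(Y \right)} = 1$
$c = 552$ ($c = -75 + 627 = 552$)
$q = -4050$ ($q = \left(-90\right) 45 = -4050$)
$\left(c - \left(w - S{\left(21 \right)}\right)\right) + q = \left(552 + \left(1 - 5106\right)\right) - 4050 = \left(552 - 5105\right) - 4050 = -4553 - 4050 = -8603$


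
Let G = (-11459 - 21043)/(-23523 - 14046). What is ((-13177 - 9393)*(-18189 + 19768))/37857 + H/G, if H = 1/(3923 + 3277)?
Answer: -926645642820263/984342571200 ≈ -941.39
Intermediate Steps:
G = 10834/12523 (G = -32502/(-37569) = -32502*(-1/37569) = 10834/12523 ≈ 0.86513)
H = 1/7200 ≈ 0.00013889
((-13177 - 9393)*(-18189 + 19768))/37857 + H/G = ((-13177 - 9393)*(-18189 + 19768))/37857 + 1/(7200*(10834/12523)) = -22570*1579*(1/37857) + (1/7200)*(12523/10834) = -35638030*1/37857 + 12523/78004800 = -35638030/37857 + 12523/78004800 = -926645642820263/984342571200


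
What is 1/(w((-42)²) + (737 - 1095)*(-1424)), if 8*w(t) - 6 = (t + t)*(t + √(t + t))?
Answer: 20603468/26520452788201 - 296352*√2/26520452788201 ≈ 7.6109e-7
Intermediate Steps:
w(t) = ¾ + t*(t + √2*√t)/4 (w(t) = ¾ + ((t + t)*(t + √(t + t)))/8 = ¾ + ((2*t)*(t + √(2*t)))/8 = ¾ + ((2*t)*(t + √2*√t))/8 = ¾ + (2*t*(t + √2*√t))/8 = ¾ + t*(t + √2*√t)/4)
1/(w((-42)²) + (737 - 1095)*(-1424)) = 1/((¾ + ((-42)²)²/4 + √2*((-42)²)^(3/2)/4) + (737 - 1095)*(-1424)) = 1/((¾ + (¼)*1764² + √2*1764^(3/2)/4) - 358*(-1424)) = 1/((¾ + (¼)*3111696 + (¼)*√2*74088) + 509792) = 1/((¾ + 777924 + 18522*√2) + 509792) = 1/((3111699/4 + 18522*√2) + 509792) = 1/(5150867/4 + 18522*√2)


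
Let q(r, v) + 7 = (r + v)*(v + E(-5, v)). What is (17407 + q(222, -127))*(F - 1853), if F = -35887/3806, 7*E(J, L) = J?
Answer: -130674746175/13321 ≈ -9.8097e+6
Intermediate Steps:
E(J, L) = J/7
F = -35887/3806 (F = -35887*1/3806 = -35887/3806 ≈ -9.4291)
q(r, v) = -7 + (-5/7 + v)*(r + v) (q(r, v) = -7 + (r + v)*(v + (⅐)*(-5)) = -7 + (r + v)*(v - 5/7) = -7 + (r + v)*(-5/7 + v) = -7 + (-5/7 + v)*(r + v))
(17407 + q(222, -127))*(F - 1853) = (17407 + (-7 + (-127)² - 5/7*222 - 5/7*(-127) + 222*(-127)))*(-35887/3806 - 1853) = (17407 + (-7 + 16129 - 1110/7 + 635/7 - 28194))*(-7088405/3806) = (17407 - 84979/7)*(-7088405/3806) = (36870/7)*(-7088405/3806) = -130674746175/13321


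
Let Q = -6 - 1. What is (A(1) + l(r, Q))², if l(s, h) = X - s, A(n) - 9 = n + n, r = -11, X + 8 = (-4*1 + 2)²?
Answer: 324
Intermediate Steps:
X = -4 (X = -8 + (-4*1 + 2)² = -8 + (-4 + 2)² = -8 + (-2)² = -8 + 4 = -4)
Q = -7
A(n) = 9 + 2*n (A(n) = 9 + (n + n) = 9 + 2*n)
l(s, h) = -4 - s
(A(1) + l(r, Q))² = ((9 + 2*1) + (-4 - 1*(-11)))² = ((9 + 2) + (-4 + 11))² = (11 + 7)² = 18² = 324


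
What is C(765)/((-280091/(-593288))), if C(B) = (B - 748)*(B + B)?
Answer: 15431420880/280091 ≈ 55094.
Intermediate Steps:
C(B) = 2*B*(-748 + B) (C(B) = (-748 + B)*(2*B) = 2*B*(-748 + B))
C(765)/((-280091/(-593288))) = (2*765*(-748 + 765))/((-280091/(-593288))) = (2*765*17)/((-280091*(-1/593288))) = 26010/(280091/593288) = 26010*(593288/280091) = 15431420880/280091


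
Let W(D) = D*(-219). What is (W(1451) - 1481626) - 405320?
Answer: -2204715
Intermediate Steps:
W(D) = -219*D
(W(1451) - 1481626) - 405320 = (-219*1451 - 1481626) - 405320 = (-317769 - 1481626) - 405320 = -1799395 - 405320 = -2204715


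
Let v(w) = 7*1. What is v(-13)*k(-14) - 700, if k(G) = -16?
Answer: -812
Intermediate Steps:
v(w) = 7
v(-13)*k(-14) - 700 = 7*(-16) - 700 = -112 - 700 = -812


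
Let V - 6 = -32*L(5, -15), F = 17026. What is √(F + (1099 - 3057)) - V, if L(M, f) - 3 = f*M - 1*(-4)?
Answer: -2182 + 2*√3767 ≈ -2059.3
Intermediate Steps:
L(M, f) = 7 + M*f (L(M, f) = 3 + (f*M - 1*(-4)) = 3 + (M*f + 4) = 3 + (4 + M*f) = 7 + M*f)
V = 2182 (V = 6 - 32*(7 + 5*(-15)) = 6 - 32*(7 - 75) = 6 - 32*(-68) = 6 + 2176 = 2182)
√(F + (1099 - 3057)) - V = √(17026 + (1099 - 3057)) - 1*2182 = √(17026 - 1958) - 2182 = √15068 - 2182 = 2*√3767 - 2182 = -2182 + 2*√3767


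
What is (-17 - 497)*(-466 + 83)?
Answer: 196862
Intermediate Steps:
(-17 - 497)*(-466 + 83) = -514*(-383) = 196862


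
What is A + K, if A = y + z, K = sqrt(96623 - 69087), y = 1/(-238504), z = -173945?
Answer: -41486578281/238504 + 4*sqrt(1721) ≈ -1.7378e+5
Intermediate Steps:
y = -1/238504 ≈ -4.1928e-6
K = 4*sqrt(1721) (K = sqrt(27536) = 4*sqrt(1721) ≈ 165.94)
A = -41486578281/238504 (A = -1/238504 - 173945 = -41486578281/238504 ≈ -1.7395e+5)
A + K = -41486578281/238504 + 4*sqrt(1721)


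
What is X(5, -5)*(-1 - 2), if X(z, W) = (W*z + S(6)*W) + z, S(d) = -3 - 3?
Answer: -30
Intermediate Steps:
S(d) = -6
X(z, W) = z - 6*W + W*z (X(z, W) = (W*z - 6*W) + z = (-6*W + W*z) + z = z - 6*W + W*z)
X(5, -5)*(-1 - 2) = (5 - 6*(-5) - 5*5)*(-1 - 2) = (5 + 30 - 25)*(-3) = 10*(-3) = -30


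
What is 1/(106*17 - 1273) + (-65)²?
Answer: 2235026/529 ≈ 4225.0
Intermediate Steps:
1/(106*17 - 1273) + (-65)² = 1/(1802 - 1273) + 4225 = 1/529 + 4225 = 2235026/529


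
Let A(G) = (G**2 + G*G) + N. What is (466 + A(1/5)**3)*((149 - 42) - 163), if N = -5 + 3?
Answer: -401556848/15625 ≈ -25700.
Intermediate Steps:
N = -2
A(G) = -2 + 2*G**2 (A(G) = (G**2 + G*G) - 2 = (G**2 + G**2) - 2 = 2*G**2 - 2 = -2 + 2*G**2)
(466 + A(1/5)**3)*((149 - 42) - 163) = (466 + (-2 + 2*(1/5)**2)**3)*((149 - 42) - 163) = (466 + (-2 + 2*(1/5)**2)**3)*(107 - 163) = (466 + (-2 + 2*(1/25))**3)*(-56) = (466 + (-2 + 2/25)**3)*(-56) = (466 + (-48/25)**3)*(-56) = (466 - 110592/15625)*(-56) = (7170658/15625)*(-56) = -401556848/15625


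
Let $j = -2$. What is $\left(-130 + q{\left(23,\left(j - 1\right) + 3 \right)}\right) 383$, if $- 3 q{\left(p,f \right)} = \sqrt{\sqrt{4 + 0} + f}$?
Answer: $-49790 - \frac{383 \sqrt{2}}{3} \approx -49971.0$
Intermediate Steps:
$q{\left(p,f \right)} = - \frac{\sqrt{2 + f}}{3}$ ($q{\left(p,f \right)} = - \frac{\sqrt{\sqrt{4 + 0} + f}}{3} = - \frac{\sqrt{\sqrt{4} + f}}{3} = - \frac{\sqrt{2 + f}}{3}$)
$\left(-130 + q{\left(23,\left(j - 1\right) + 3 \right)}\right) 383 = \left(-130 - \frac{\sqrt{2 + \left(\left(-2 - 1\right) + 3\right)}}{3}\right) 383 = \left(-130 - \frac{\sqrt{2 + \left(-3 + 3\right)}}{3}\right) 383 = \left(-130 - \frac{\sqrt{2 + 0}}{3}\right) 383 = \left(-130 - \frac{\sqrt{2}}{3}\right) 383 = -49790 - \frac{383 \sqrt{2}}{3}$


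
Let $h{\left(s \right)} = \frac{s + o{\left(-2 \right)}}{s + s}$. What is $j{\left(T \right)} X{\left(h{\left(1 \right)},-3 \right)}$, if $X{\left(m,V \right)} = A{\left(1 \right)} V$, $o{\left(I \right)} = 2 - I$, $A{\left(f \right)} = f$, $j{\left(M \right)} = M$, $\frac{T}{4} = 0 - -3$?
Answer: $-36$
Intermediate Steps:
$T = 12$ ($T = 4 \left(0 - -3\right) = 4 \left(0 + 3\right) = 4 \cdot 3 = 12$)
$h{\left(s \right)} = \frac{4 + s}{2 s}$ ($h{\left(s \right)} = \frac{s + \left(2 - -2\right)}{s + s} = \frac{s + \left(2 + 2\right)}{2 s} = \left(s + 4\right) \frac{1}{2 s} = \left(4 + s\right) \frac{1}{2 s} = \frac{4 + s}{2 s}$)
$X{\left(m,V \right)} = V$ ($X{\left(m,V \right)} = 1 V = V$)
$j{\left(T \right)} X{\left(h{\left(1 \right)},-3 \right)} = 12 \left(-3\right) = -36$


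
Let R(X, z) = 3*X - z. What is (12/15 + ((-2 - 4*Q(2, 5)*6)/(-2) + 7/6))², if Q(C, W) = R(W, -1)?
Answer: 34210801/900 ≈ 38012.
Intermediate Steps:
R(X, z) = -z + 3*X
Q(C, W) = 1 + 3*W (Q(C, W) = -1*(-1) + 3*W = 1 + 3*W)
(12/15 + ((-2 - 4*Q(2, 5)*6)/(-2) + 7/6))² = (12/15 + ((-2 - 4*(1 + 3*5)*6)/(-2) + 7/6))² = (12*(1/15) + ((-2 - 4*(1 + 15)*6)*(-½) + 7*(⅙)))² = (⅘ + ((-2 - 64*6)*(-½) + 7/6))² = (⅘ + ((-2 - 4*96)*(-½) + 7/6))² = (⅘ + ((-2 - 384)*(-½) + 7/6))² = (⅘ + (-386*(-½) + 7/6))² = (⅘ + (193 + 7/6))² = (⅘ + 1165/6)² = (5849/30)² = 34210801/900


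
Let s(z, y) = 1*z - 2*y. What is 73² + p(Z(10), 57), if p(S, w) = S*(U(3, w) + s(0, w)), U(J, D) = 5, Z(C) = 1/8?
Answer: 42523/8 ≈ 5315.4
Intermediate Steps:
Z(C) = ⅛
s(z, y) = z - 2*y
p(S, w) = S*(5 - 2*w) (p(S, w) = S*(5 + (0 - 2*w)) = S*(5 - 2*w))
73² + p(Z(10), 57) = 73² + (5 - 2*57)/8 = 5329 + (5 - 114)/8 = 5329 + (⅛)*(-109) = 5329 - 109/8 = 42523/8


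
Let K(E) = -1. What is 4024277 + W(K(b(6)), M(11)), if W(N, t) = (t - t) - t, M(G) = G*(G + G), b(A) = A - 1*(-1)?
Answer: 4024035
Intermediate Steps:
b(A) = 1 + A (b(A) = A + 1 = 1 + A)
M(G) = 2*G² (M(G) = G*(2*G) = 2*G²)
W(N, t) = -t (W(N, t) = 0 - t = -t)
4024277 + W(K(b(6)), M(11)) = 4024277 - 2*11² = 4024277 - 2*121 = 4024277 - 1*242 = 4024277 - 242 = 4024035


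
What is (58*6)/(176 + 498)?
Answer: 174/337 ≈ 0.51632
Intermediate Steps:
(58*6)/(176 + 498) = 348/674 = 348*(1/674) = 174/337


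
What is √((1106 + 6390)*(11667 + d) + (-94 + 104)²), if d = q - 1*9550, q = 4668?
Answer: 2*√12715115 ≈ 7131.6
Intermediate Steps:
d = -4882 (d = 4668 - 1*9550 = 4668 - 9550 = -4882)
√((1106 + 6390)*(11667 + d) + (-94 + 104)²) = √((1106 + 6390)*(11667 - 4882) + (-94 + 104)²) = √(7496*6785 + 10²) = √(50860360 + 100) = √50860460 = 2*√12715115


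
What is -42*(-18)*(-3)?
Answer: -2268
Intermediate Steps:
-42*(-18)*(-3) = 756*(-3) = -2268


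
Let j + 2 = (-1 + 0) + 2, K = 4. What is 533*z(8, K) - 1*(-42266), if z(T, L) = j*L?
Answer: 40134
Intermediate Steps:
j = -1 (j = -2 + ((-1 + 0) + 2) = -2 + (-1 + 2) = -2 + 1 = -1)
z(T, L) = -L
533*z(8, K) - 1*(-42266) = 533*(-1*4) - 1*(-42266) = 533*(-4) + 42266 = -2132 + 42266 = 40134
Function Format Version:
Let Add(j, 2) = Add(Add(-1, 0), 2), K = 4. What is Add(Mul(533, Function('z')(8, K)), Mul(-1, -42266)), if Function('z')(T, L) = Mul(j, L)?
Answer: 40134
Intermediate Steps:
j = -1 (j = Add(-2, Add(Add(-1, 0), 2)) = Add(-2, Add(-1, 2)) = Add(-2, 1) = -1)
Function('z')(T, L) = Mul(-1, L)
Add(Mul(533, Function('z')(8, K)), Mul(-1, -42266)) = Add(Mul(533, Mul(-1, 4)), Mul(-1, -42266)) = Add(Mul(533, -4), 42266) = Add(-2132, 42266) = 40134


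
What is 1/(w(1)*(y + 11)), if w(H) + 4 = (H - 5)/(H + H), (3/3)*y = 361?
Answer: -1/2232 ≈ -0.00044803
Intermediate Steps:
y = 361
w(H) = -4 + (-5 + H)/(2*H) (w(H) = -4 + (H - 5)/(H + H) = -4 + (-5 + H)/((2*H)) = -4 + (-5 + H)*(1/(2*H)) = -4 + (-5 + H)/(2*H))
1/(w(1)*(y + 11)) = 1/(((½)*(-5 - 7*1)/1)*(361 + 11)) = 1/(((½)*1*(-5 - 7))*372) = 1/(((½)*1*(-12))*372) = 1/(-6*372) = 1/(-2232) = -1/2232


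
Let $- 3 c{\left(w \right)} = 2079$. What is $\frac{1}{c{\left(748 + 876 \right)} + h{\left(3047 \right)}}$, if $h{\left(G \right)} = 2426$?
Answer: $\frac{1}{1733} \approx 0.00057703$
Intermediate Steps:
$c{\left(w \right)} = -693$ ($c{\left(w \right)} = \left(- \frac{1}{3}\right) 2079 = -693$)
$\frac{1}{c{\left(748 + 876 \right)} + h{\left(3047 \right)}} = \frac{1}{-693 + 2426} = \frac{1}{1733}$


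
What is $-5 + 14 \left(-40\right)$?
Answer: $-565$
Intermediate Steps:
$-5 + 14 \left(-40\right) = -5 - 560 = -565$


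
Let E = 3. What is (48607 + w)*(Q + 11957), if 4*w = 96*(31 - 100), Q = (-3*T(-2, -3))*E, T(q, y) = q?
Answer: 562238225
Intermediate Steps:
Q = 18 (Q = -3*(-2)*3 = 6*3 = 18)
w = -1656 (w = (96*(31 - 100))/4 = (96*(-69))/4 = (1/4)*(-6624) = -1656)
(48607 + w)*(Q + 11957) = (48607 - 1656)*(18 + 11957) = 46951*11975 = 562238225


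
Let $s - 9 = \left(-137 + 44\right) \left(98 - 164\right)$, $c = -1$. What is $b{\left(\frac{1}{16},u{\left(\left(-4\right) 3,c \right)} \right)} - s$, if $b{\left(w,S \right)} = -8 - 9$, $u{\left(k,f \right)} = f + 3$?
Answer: $-6164$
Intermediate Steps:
$u{\left(k,f \right)} = 3 + f$
$s = 6147$ ($s = 9 + \left(-137 + 44\right) \left(98 - 164\right) = 9 - -6138 = 9 + 6138 = 6147$)
$b{\left(w,S \right)} = -17$
$b{\left(\frac{1}{16},u{\left(\left(-4\right) 3,c \right)} \right)} - s = -17 - 6147 = -6164$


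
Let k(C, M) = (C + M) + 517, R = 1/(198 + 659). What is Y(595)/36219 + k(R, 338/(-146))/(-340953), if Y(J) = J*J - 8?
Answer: 2516714684866366/257521443922209 ≈ 9.7728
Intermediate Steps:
Y(J) = -8 + J² (Y(J) = J² - 8 = -8 + J²)
R = 1/857 ≈ 0.0011669
k(C, M) = 517 + C + M
Y(595)/36219 + k(R, 338/(-146))/(-340953) = (-8 + 595²)/36219 + (517 + 1/857 + 338/(-146))/(-340953) = (-8 + 354025)*(1/36219) + (517 + 1/857 + 338*(-1/146))*(-1/340953) = 354017*(1/36219) + (517 + 1/857 - 169/73)*(-1/340953) = 354017/36219 + (32199277/62561)*(-1/340953) = 354017/36219 - 32199277/21330360633 = 2516714684866366/257521443922209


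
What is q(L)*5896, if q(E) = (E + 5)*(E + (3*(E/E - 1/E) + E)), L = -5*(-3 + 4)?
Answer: 0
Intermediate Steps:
L = -5 (L = -5*1 = -5)
q(E) = (5 + E)*(3 - 3/E + 2*E) (q(E) = (5 + E)*(E + (3*(1 - 1/E) + E)) = (5 + E)*(E + ((3 - 3/E) + E)) = (5 + E)*(E + (3 + E - 3/E)) = (5 + E)*(3 - 3/E + 2*E))
q(L)*5896 = (12 - 15/(-5) + 2*(-5)² + 13*(-5))*5896 = (12 - 15*(-⅕) + 2*25 - 65)*5896 = (12 + 3 + 50 - 65)*5896 = 0*5896 = 0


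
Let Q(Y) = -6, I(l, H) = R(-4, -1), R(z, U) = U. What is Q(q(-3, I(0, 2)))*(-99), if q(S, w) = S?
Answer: 594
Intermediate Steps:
I(l, H) = -1
Q(q(-3, I(0, 2)))*(-99) = -6*(-99) = 594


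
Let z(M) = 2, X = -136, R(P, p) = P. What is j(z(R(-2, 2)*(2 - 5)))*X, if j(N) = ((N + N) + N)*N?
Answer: -1632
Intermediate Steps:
j(N) = 3*N² (j(N) = (2*N + N)*N = (3*N)*N = 3*N²)
j(z(R(-2, 2)*(2 - 5)))*X = (3*2²)*(-136) = (3*4)*(-136) = 12*(-136) = -1632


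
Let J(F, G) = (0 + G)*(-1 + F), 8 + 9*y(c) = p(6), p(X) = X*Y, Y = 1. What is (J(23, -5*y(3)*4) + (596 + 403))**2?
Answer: 97436641/81 ≈ 1.2029e+6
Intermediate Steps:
p(X) = X (p(X) = X*1 = X)
y(c) = -2/9 (y(c) = -8/9 + (1/9)*6 = -8/9 + 2/3 = -2/9)
J(F, G) = G*(-1 + F)
(J(23, -5*y(3)*4) + (596 + 403))**2 = ((-5*(-2/9)*4)*(-1 + 23) + (596 + 403))**2 = (((10/9)*4)*22 + 999)**2 = ((40/9)*22 + 999)**2 = (880/9 + 999)**2 = (9871/9)**2 = 97436641/81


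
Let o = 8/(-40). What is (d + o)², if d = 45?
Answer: 50176/25 ≈ 2007.0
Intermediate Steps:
o = -⅕ (o = 8*(-1/40) = -⅕ ≈ -0.20000)
(d + o)² = (45 - ⅕)² = (224/5)² = 50176/25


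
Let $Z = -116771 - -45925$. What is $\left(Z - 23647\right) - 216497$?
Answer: $-310990$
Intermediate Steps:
$Z = -70846$ ($Z = -116771 + 45925 = -70846$)
$\left(Z - 23647\right) - 216497 = \left(-70846 - 23647\right) - 216497 = -94493 - 216497 = -310990$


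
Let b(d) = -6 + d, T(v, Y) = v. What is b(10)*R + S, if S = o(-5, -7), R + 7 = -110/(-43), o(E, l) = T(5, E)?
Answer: -549/43 ≈ -12.767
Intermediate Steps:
o(E, l) = 5
R = -191/43 (R = -7 - 110/(-43) = -7 - 110*(-1/43) = -7 + 110/43 = -191/43 ≈ -4.4419)
S = 5
b(10)*R + S = (-6 + 10)*(-191/43) + 5 = 4*(-191/43) + 5 = -764/43 + 5 = -549/43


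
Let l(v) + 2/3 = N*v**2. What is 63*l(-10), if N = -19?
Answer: -119742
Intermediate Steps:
l(v) = -2/3 - 19*v**2
63*l(-10) = 63*(-2/3 - 19*(-10)**2) = 63*(-2/3 - 19*100) = 63*(-2/3 - 1900) = 63*(-5702/3) = -119742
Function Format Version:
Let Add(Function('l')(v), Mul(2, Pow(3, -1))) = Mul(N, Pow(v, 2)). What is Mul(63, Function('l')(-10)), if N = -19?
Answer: -119742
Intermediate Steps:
Function('l')(v) = Add(Rational(-2, 3), Mul(-19, Pow(v, 2)))
Mul(63, Function('l')(-10)) = Mul(63, Add(Rational(-2, 3), Mul(-19, Pow(-10, 2)))) = Mul(63, Add(Rational(-2, 3), Mul(-19, 100))) = Mul(63, Add(Rational(-2, 3), -1900)) = Mul(63, Rational(-5702, 3)) = -119742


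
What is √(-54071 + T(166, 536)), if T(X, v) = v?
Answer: I*√53535 ≈ 231.38*I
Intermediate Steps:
√(-54071 + T(166, 536)) = √(-54071 + 536) = √(-53535) = I*√53535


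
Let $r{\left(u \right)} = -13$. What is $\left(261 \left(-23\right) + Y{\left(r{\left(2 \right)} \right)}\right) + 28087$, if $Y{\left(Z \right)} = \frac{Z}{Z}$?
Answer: $22085$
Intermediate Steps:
$Y{\left(Z \right)} = 1$
$\left(261 \left(-23\right) + Y{\left(r{\left(2 \right)} \right)}\right) + 28087 = \left(261 \left(-23\right) + 1\right) + 28087 = \left(-6003 + 1\right) + 28087 = -6002 + 28087 = 22085$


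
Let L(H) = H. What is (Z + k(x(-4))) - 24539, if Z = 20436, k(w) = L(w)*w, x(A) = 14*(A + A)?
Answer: 8441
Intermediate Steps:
x(A) = 28*A (x(A) = 14*(2*A) = 28*A)
k(w) = w**2 (k(w) = w*w = w**2)
(Z + k(x(-4))) - 24539 = (20436 + (28*(-4))**2) - 24539 = (20436 + (-112)**2) - 24539 = (20436 + 12544) - 24539 = 32980 - 24539 = 8441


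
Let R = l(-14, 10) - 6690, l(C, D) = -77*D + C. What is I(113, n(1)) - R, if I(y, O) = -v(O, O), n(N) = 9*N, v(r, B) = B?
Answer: 7465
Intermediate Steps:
l(C, D) = C - 77*D
R = -7474 (R = (-14 - 77*10) - 6690 = (-14 - 770) - 6690 = -784 - 6690 = -7474)
I(y, O) = -O
I(113, n(1)) - R = -9 - 1*(-7474) = -1*9 + 7474 = -9 + 7474 = 7465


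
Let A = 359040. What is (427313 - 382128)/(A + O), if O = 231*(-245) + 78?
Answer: 45185/302523 ≈ 0.14936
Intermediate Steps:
O = -56517 (O = -56595 + 78 = -56517)
(427313 - 382128)/(A + O) = (427313 - 382128)/(359040 - 56517) = 45185/302523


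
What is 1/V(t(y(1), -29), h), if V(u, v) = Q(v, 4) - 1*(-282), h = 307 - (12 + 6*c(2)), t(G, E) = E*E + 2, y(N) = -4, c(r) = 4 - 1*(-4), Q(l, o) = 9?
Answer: 1/291 ≈ 0.0034364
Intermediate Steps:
c(r) = 8 (c(r) = 4 + 4 = 8)
t(G, E) = 2 + E² (t(G, E) = E² + 2 = 2 + E²)
h = 247 (h = 307 - (12 + 6*8) = 307 - (12 + 48) = 307 - 1*60 = 307 - 60 = 247)
V(u, v) = 291 (V(u, v) = 9 - 1*(-282) = 9 + 282 = 291)
1/V(t(y(1), -29), h) = 1/291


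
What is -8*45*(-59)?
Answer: 21240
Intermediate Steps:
-8*45*(-59) = -360*(-59) = 21240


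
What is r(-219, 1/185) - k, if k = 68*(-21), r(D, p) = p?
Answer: 264181/185 ≈ 1428.0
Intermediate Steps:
k = -1428
r(-219, 1/185) - k = 1/185 - 1*(-1428) = 1/185 + 1428 = 264181/185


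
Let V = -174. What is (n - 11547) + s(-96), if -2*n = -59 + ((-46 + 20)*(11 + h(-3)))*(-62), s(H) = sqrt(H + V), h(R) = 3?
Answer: -45603/2 + 3*I*sqrt(30) ≈ -22802.0 + 16.432*I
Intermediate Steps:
s(H) = sqrt(-174 + H) (s(H) = sqrt(H - 174) = sqrt(-174 + H))
n = -22509/2 (n = -(-59 + ((-46 + 20)*(11 + 3))*(-62))/2 = -(-59 - 26*14*(-62))/2 = -(-59 - 364*(-62))/2 = -(-59 + 22568)/2 = -1/2*22509 = -22509/2 ≈ -11255.)
(n - 11547) + s(-96) = (-22509/2 - 11547) + sqrt(-174 - 96) = -45603/2 + sqrt(-270) = -45603/2 + 3*I*sqrt(30)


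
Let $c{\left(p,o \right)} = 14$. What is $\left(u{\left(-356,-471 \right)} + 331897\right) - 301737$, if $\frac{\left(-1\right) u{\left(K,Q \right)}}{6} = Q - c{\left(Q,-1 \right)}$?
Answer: $33070$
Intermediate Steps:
$u{\left(K,Q \right)} = 84 - 6 Q$ ($u{\left(K,Q \right)} = - 6 \left(Q - 14\right) = - 6 \left(-14 + Q\right) = 84 - 6 Q$)
$\left(u{\left(-356,-471 \right)} + 331897\right) - 301737 = \left(\left(84 - -2826\right) + 331897\right) - 301737 = \left(\left(84 + 2826\right) + 331897\right) - 301737 = \left(2910 + 331897\right) - 301737 = 334807 - 301737 = 33070$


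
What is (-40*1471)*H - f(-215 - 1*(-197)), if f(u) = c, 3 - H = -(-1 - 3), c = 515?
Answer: 58325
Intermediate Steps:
H = -1 (H = 3 - (-1)*(-1 - 3) = 3 - (-1)*(-4) = 3 - 1*4 = 3 - 4 = -1)
f(u) = 515
(-40*1471)*H - f(-215 - 1*(-197)) = -40*1471*(-1) - 1*515 = -58840*(-1) - 515 = 58840 - 515 = 58325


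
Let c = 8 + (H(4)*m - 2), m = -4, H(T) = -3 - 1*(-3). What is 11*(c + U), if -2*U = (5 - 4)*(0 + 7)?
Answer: 55/2 ≈ 27.500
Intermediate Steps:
H(T) = 0 (H(T) = -3 + 3 = 0)
U = -7/2 (U = -(5 - 4)*(0 + 7)/2 = -7/2 ≈ -3.5000)
c = 6 (c = 8 + (0*(-4) - 2) = 8 + (0 - 2) = 8 - 2 = 6)
11*(c + U) = 11*(6 - 7/2) = 11*(5/2) = 55/2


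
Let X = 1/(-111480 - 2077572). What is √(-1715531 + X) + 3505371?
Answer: 3505371 + I*√228353790956036691/364842 ≈ 3.5054e+6 + 1309.8*I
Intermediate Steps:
X = -1/2189052 (X = 1/(-2189052) = -1/2189052 ≈ -4.5682e-7)
√(-1715531 + X) + 3505371 = √(-1715531 - 1/2189052) + 3505371 = √(-3755386566613/2189052) + 3505371 = I*√228353790956036691/364842 + 3505371 = 3505371 + I*√228353790956036691/364842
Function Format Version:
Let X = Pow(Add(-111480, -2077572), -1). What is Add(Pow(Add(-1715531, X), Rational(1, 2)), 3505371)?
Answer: Add(3505371, Mul(Rational(1, 364842), I, Pow(228353790956036691, Rational(1, 2)))) ≈ Add(3.5054e+6, Mul(1309.8, I))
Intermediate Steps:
X = Rational(-1, 2189052) (X = Pow(-2189052, -1) = Rational(-1, 2189052) ≈ -4.5682e-7)
Add(Pow(Add(-1715531, X), Rational(1, 2)), 3505371) = Add(Pow(Add(-1715531, Rational(-1, 2189052)), Rational(1, 2)), 3505371) = Add(Pow(Rational(-3755386566613, 2189052), Rational(1, 2)), 3505371) = Add(Mul(Rational(1, 364842), I, Pow(228353790956036691, Rational(1, 2))), 3505371) = Add(3505371, Mul(Rational(1, 364842), I, Pow(228353790956036691, Rational(1, 2))))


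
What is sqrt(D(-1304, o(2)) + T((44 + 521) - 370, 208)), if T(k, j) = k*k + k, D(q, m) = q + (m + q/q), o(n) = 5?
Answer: sqrt(36922) ≈ 192.15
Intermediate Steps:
D(q, m) = 1 + m + q (D(q, m) = q + (m + 1) = q + (1 + m) = 1 + m + q)
T(k, j) = k + k**2 (T(k, j) = k**2 + k = k + k**2)
sqrt(D(-1304, o(2)) + T((44 + 521) - 370, 208)) = sqrt((1 + 5 - 1304) + ((44 + 521) - 370)*(1 + ((44 + 521) - 370))) = sqrt(-1298 + (565 - 370)*(1 + (565 - 370))) = sqrt(-1298 + 195*(1 + 195)) = sqrt(-1298 + 195*196) = sqrt(-1298 + 38220) = sqrt(36922)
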